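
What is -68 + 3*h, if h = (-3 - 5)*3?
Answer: -140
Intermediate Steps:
h = -24 (h = -8*3 = -24)
-68 + 3*h = -68 + 3*(-24) = -68 - 72 = -140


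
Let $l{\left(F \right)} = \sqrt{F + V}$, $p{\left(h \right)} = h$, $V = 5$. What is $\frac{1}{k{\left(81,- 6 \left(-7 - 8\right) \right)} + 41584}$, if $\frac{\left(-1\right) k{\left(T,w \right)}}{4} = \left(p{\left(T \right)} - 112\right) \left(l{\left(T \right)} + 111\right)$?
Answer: $\frac{13837}{765519692} - \frac{31 \sqrt{86}}{765519692} \approx 1.77 \cdot 10^{-5}$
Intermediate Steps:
$l{\left(F \right)} = \sqrt{5 + F}$ ($l{\left(F \right)} = \sqrt{F + 5} = \sqrt{5 + F}$)
$k{\left(T,w \right)} = - 4 \left(-112 + T\right) \left(111 + \sqrt{5 + T}\right)$ ($k{\left(T,w \right)} = - 4 \left(T - 112\right) \left(\sqrt{5 + T} + 111\right) = - 4 \left(-112 + T\right) \left(111 + \sqrt{5 + T}\right)$)
$\frac{1}{k{\left(81,- 6 \left(-7 - 8\right) \right)} + 41584} = \frac{1}{\left(49728 - 35964 + 448 \sqrt{5 + 81} - 324 \sqrt{5 + 81}\right) + 41584} = \frac{1}{\left(49728 - 35964 + 448 \sqrt{86} - 324 \sqrt{86}\right) + 41584} = \frac{1}{\left(13764 + 124 \sqrt{86}\right) + 41584} = \frac{1}{55348 + 124 \sqrt{86}}$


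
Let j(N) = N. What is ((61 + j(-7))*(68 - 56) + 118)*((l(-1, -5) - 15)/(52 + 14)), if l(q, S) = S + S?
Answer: -9575/33 ≈ -290.15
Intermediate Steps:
l(q, S) = 2*S
((61 + j(-7))*(68 - 56) + 118)*((l(-1, -5) - 15)/(52 + 14)) = ((61 - 7)*(68 - 56) + 118)*((2*(-5) - 15)/(52 + 14)) = (54*12 + 118)*((-10 - 15)/66) = (648 + 118)*(-25*1/66) = 766*(-25/66) = -9575/33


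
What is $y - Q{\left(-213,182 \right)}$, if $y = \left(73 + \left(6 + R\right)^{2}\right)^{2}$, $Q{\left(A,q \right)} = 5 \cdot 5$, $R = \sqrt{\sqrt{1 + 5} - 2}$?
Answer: $-25 + \left(73 + \left(6 + \sqrt{-2 + \sqrt{6}}\right)^{2}\right)^{2} \approx 13780.0$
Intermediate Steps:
$R = \sqrt{-2 + \sqrt{6}}$ ($R = \sqrt{\sqrt{6} - 2} = \sqrt{-2 + \sqrt{6}} \approx 0.67044$)
$Q{\left(A,q \right)} = 25$
$y = \left(73 + \left(6 + \sqrt{-2 + \sqrt{6}}\right)^{2}\right)^{2} \approx 13805.0$
$y - Q{\left(-213,182 \right)} = \left(73 + \left(6 + \sqrt{-2 + \sqrt{6}}\right)^{2}\right)^{2} - 25 = -25 + \left(73 + \left(6 + \sqrt{-2 + \sqrt{6}}\right)^{2}\right)^{2}$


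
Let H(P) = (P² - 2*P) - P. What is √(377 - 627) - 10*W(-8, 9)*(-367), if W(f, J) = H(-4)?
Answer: 102760 + 5*I*√10 ≈ 1.0276e+5 + 15.811*I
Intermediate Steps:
H(P) = P² - 3*P
W(f, J) = 28 (W(f, J) = -4*(-3 - 4) = -4*(-7) = 28)
√(377 - 627) - 10*W(-8, 9)*(-367) = √(377 - 627) - 10*28*(-367) = √(-250) - 280*(-367) = 5*I*√10 + 102760 = 102760 + 5*I*√10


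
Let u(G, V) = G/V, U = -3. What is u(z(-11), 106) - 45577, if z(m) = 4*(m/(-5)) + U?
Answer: -24155781/530 ≈ -45577.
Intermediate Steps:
z(m) = -3 - 4*m/5 (z(m) = 4*(m/(-5)) - 3 = 4*(m*(-⅕)) - 3 = 4*(-m/5) - 3 = -4*m/5 - 3 = -3 - 4*m/5)
u(z(-11), 106) - 45577 = (-3 - ⅘*(-11))/106 - 45577 = (-3 + 44/5)*(1/106) - 45577 = (29/5)*(1/106) - 45577 = 29/530 - 45577 = -24155781/530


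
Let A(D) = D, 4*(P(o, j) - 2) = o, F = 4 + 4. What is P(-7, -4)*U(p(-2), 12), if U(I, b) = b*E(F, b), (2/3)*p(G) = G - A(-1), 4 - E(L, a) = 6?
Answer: -6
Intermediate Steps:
F = 8
E(L, a) = -2 (E(L, a) = 4 - 1*6 = 4 - 6 = -2)
P(o, j) = 2 + o/4
p(G) = 3/2 + 3*G/2 (p(G) = 3*(G - 1*(-1))/2 = 3*(G + 1)/2 = 3*(1 + G)/2 = 3/2 + 3*G/2)
U(I, b) = -2*b (U(I, b) = b*(-2) = -2*b)
P(-7, -4)*U(p(-2), 12) = (2 + (¼)*(-7))*(-2*12) = (2 - 7/4)*(-24) = (¼)*(-24) = -6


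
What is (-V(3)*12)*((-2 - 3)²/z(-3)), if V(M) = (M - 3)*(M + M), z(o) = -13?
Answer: 0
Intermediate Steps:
V(M) = 2*M*(-3 + M) (V(M) = (-3 + M)*(2*M) = 2*M*(-3 + M))
(-V(3)*12)*((-2 - 3)²/z(-3)) = (-2*3*(-3 + 3)*12)*((-2 - 3)²/(-13)) = (-2*3*0*12)*((-5)²*(-1/13)) = (-1*0*12)*(25*(-1/13)) = (0*12)*(-25/13) = 0*(-25/13) = 0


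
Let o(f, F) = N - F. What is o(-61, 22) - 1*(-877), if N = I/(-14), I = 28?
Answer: 853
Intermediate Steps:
N = -2 (N = 28/(-14) = 28*(-1/14) = -2)
o(f, F) = -2 - F
o(-61, 22) - 1*(-877) = (-2 - 1*22) - 1*(-877) = (-2 - 22) + 877 = -24 + 877 = 853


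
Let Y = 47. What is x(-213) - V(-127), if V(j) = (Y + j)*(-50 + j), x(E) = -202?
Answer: -14362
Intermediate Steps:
V(j) = (-50 + j)*(47 + j) (V(j) = (47 + j)*(-50 + j) = (-50 + j)*(47 + j))
x(-213) - V(-127) = -202 - (-2350 + (-127)**2 - 3*(-127)) = -202 - (-2350 + 16129 + 381) = -202 - 1*14160 = -202 - 14160 = -14362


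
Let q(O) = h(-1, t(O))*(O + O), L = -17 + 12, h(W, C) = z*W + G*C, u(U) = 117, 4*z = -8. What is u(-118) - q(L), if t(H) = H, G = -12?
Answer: 737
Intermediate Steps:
z = -2 (z = (¼)*(-8) = -2)
h(W, C) = -12*C - 2*W (h(W, C) = -2*W - 12*C = -12*C - 2*W)
L = -5
q(O) = 2*O*(2 - 12*O) (q(O) = (-12*O - 2*(-1))*(O + O) = (-12*O + 2)*(2*O) = (2 - 12*O)*(2*O) = 2*O*(2 - 12*O))
u(-118) - q(L) = 117 - 4*(-5)*(1 - 6*(-5)) = 117 - 4*(-5)*(1 + 30) = 117 - 4*(-5)*31 = 117 - 1*(-620) = 117 + 620 = 737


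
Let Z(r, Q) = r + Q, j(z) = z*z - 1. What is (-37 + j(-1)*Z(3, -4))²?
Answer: 1369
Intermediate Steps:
j(z) = -1 + z² (j(z) = z² - 1 = -1 + z²)
Z(r, Q) = Q + r
(-37 + j(-1)*Z(3, -4))² = (-37 + (-1 + (-1)²)*(-4 + 3))² = (-37 + (-1 + 1)*(-1))² = (-37 + 0*(-1))² = (-37 + 0)² = (-37)² = 1369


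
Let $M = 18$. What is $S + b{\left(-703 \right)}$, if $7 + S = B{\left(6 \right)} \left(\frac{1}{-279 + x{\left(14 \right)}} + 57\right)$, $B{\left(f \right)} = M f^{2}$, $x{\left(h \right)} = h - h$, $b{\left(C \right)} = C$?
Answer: $\frac{1122934}{31} \approx 36224.0$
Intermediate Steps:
$x{\left(h \right)} = 0$
$B{\left(f \right)} = 18 f^{2}$
$S = \frac{1144727}{31}$ ($S = -7 + 18 \cdot 6^{2} \left(\frac{1}{-279 + 0} + 57\right) = -7 + 18 \cdot 36 \left(\frac{1}{-279} + 57\right) = -7 + 648 \left(- \frac{1}{279} + 57\right) = -7 + 648 \cdot \frac{15902}{279} = -7 + \frac{1144944}{31} = \frac{1144727}{31} \approx 36927.0$)
$S + b{\left(-703 \right)} = \frac{1144727}{31} - 703 = \frac{1122934}{31}$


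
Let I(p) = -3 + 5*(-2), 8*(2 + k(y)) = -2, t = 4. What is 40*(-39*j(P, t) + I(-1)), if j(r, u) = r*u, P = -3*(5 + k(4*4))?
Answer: 50960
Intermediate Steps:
k(y) = -9/4 (k(y) = -2 + (1/8)*(-2) = -2 - 1/4 = -9/4)
I(p) = -13 (I(p) = -3 - 10 = -13)
P = -33/4 (P = -3*(5 - 9/4) = -3*11/4 = -33/4 ≈ -8.2500)
40*(-39*j(P, t) + I(-1)) = 40*(-(-1287)*4/4 - 13) = 40*(-39*(-33) - 13) = 40*(1287 - 13) = 40*1274 = 50960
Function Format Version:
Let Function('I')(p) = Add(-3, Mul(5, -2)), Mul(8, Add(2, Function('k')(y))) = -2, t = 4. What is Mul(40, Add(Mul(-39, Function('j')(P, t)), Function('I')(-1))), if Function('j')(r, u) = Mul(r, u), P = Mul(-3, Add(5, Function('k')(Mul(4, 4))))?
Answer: 50960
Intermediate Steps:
Function('k')(y) = Rational(-9, 4) (Function('k')(y) = Add(-2, Mul(Rational(1, 8), -2)) = Add(-2, Rational(-1, 4)) = Rational(-9, 4))
Function('I')(p) = -13 (Function('I')(p) = Add(-3, -10) = -13)
P = Rational(-33, 4) (P = Mul(-3, Add(5, Rational(-9, 4))) = Mul(-3, Rational(11, 4)) = Rational(-33, 4) ≈ -8.2500)
Mul(40, Add(Mul(-39, Function('j')(P, t)), Function('I')(-1))) = Mul(40, Add(Mul(-39, Mul(Rational(-33, 4), 4)), -13)) = Mul(40, Add(Mul(-39, -33), -13)) = Mul(40, Add(1287, -13)) = Mul(40, 1274) = 50960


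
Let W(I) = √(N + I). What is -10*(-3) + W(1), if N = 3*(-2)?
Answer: 30 + I*√5 ≈ 30.0 + 2.2361*I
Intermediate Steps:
N = -6
W(I) = √(-6 + I)
-10*(-3) + W(1) = -10*(-3) + √(-6 + 1) = 30 + √(-5) = 30 + I*√5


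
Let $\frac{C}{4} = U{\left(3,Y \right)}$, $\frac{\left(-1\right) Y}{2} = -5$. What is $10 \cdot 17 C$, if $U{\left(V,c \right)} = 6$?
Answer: $4080$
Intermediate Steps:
$Y = 10$ ($Y = \left(-2\right) \left(-5\right) = 10$)
$C = 24$ ($C = 4 \cdot 6 = 24$)
$10 \cdot 17 C = 10 \cdot 17 \cdot 24 = 170 \cdot 24 = 4080$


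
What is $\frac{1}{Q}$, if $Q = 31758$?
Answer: $\frac{1}{31758} \approx 3.1488 \cdot 10^{-5}$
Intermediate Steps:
$\frac{1}{Q} = \frac{1}{31758}$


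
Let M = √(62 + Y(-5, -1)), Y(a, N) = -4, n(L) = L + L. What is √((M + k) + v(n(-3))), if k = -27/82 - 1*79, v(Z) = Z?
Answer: √(-573754 + 6724*√58)/82 ≈ 8.8155*I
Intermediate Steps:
n(L) = 2*L
M = √58 (M = √(62 - 4) = √58 ≈ 7.6158)
k = -6505/82 (k = -27*1/82 - 79 = -27/82 - 79 = -6505/82 ≈ -79.329)
√((M + k) + v(n(-3))) = √((√58 - 6505/82) + 2*(-3)) = √((-6505/82 + √58) - 6) = √(-6997/82 + √58)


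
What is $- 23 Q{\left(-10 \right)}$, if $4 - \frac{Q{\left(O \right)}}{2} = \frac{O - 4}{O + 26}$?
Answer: $- \frac{897}{4} \approx -224.25$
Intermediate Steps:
$Q{\left(O \right)} = 8 - \frac{2 \left(-4 + O\right)}{26 + O}$ ($Q{\left(O \right)} = 8 - 2 \frac{O - 4}{O + 26} = 8 - 2 \frac{-4 + O}{26 + O} = 8 - \frac{2 \left(-4 + O\right)}{26 + O}$)
$- 23 Q{\left(-10 \right)} = - 23 \frac{6 \left(36 - 10\right)}{26 - 10} = - 23 \cdot 6 \cdot \frac{1}{16} \cdot 26 = \left(-23\right) \frac{39}{4} = - \frac{897}{4}$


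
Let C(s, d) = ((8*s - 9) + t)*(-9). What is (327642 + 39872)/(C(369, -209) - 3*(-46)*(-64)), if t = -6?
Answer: -367514/35265 ≈ -10.421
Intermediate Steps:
C(s, d) = 135 - 72*s (C(s, d) = ((8*s - 9) - 6)*(-9) = ((-9 + 8*s) - 6)*(-9) = (-15 + 8*s)*(-9) = 135 - 72*s)
(327642 + 39872)/(C(369, -209) - 3*(-46)*(-64)) = (327642 + 39872)/((135 - 72*369) - 3*(-46)*(-64)) = 367514/((135 - 26568) + 138*(-64)) = 367514/(-26433 - 8832) = 367514/(-35265) = 367514*(-1/35265) = -367514/35265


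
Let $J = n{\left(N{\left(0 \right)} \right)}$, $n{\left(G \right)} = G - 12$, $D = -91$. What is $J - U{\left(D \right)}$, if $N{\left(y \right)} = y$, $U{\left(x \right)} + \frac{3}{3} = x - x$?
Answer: $-11$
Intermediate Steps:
$U{\left(x \right)} = -1$ ($U{\left(x \right)} = -1 + \left(x - x\right) = -1 + 0 = -1$)
$n{\left(G \right)} = -12 + G$ ($n{\left(G \right)} = G - 12 = -12 + G$)
$J = -12$ ($J = -12 + 0 = -12$)
$J - U{\left(D \right)} = -12 - -1 = -12 + 1 = -11$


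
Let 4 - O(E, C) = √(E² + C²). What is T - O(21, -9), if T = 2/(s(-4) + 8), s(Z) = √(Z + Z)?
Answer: -34/9 + 3*√58 - I*√2/18 ≈ 19.07 - 0.078567*I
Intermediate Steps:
s(Z) = √2*√Z (s(Z) = √(2*Z) = √2*√Z)
O(E, C) = 4 - √(C² + E²) (O(E, C) = 4 - √(E² + C²) = 4 - √(C² + E²))
T = 2/(8 + 2*I*√2) (T = 2/(√2*√(-4) + 8) = 2/(√2*(2*I) + 8) = 2/(2*I*√2 + 8) = 2/(8 + 2*I*√2) ≈ 0.22222 - 0.078567*I)
T - O(21, -9) = (2/9 - I*√2/18) - (4 - √((-9)² + 21²)) = (2/9 - I*√2/18) - (4 - √(81 + 441)) = (2/9 - I*√2/18) - (4 - √522) = (2/9 - I*√2/18) - (4 - 3*√58) = (2/9 - I*√2/18) + (-4 + 3*√58) = -34/9 + 3*√58 - I*√2/18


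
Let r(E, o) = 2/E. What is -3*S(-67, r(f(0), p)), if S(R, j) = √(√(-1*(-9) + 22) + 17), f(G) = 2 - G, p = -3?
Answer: -3*√(17 + √31) ≈ -14.252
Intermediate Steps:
S(R, j) = √(17 + √31) (S(R, j) = √(√(9 + 22) + 17) = √(√31 + 17) = √(17 + √31))
-3*S(-67, r(f(0), p)) = -3*√(17 + √31)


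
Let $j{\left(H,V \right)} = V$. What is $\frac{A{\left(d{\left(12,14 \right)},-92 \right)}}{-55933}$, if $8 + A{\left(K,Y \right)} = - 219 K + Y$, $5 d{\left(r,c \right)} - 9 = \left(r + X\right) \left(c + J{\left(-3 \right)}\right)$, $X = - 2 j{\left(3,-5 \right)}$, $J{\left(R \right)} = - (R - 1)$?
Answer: $\frac{17839}{55933} \approx 0.31893$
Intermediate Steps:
$J{\left(R \right)} = 1 - R$ ($J{\left(R \right)} = - (-1 + R) = 1 - R$)
$X = 10$ ($X = \left(-2\right) \left(-5\right) = 10$)
$d{\left(r,c \right)} = \frac{9}{5} + \frac{\left(4 + c\right) \left(10 + r\right)}{5}$ ($d{\left(r,c \right)} = \frac{9}{5} + \frac{\left(r + 10\right) \left(c + \left(1 - -3\right)\right)}{5} = \frac{9}{5} + \frac{\left(10 + r\right) \left(c + \left(1 + 3\right)\right)}{5} = \frac{9}{5} + \frac{\left(10 + r\right) \left(c + 4\right)}{5} = \frac{9}{5} + \frac{\left(10 + r\right) \left(4 + c\right)}{5} = \frac{9}{5} + \frac{\left(4 + c\right) \left(10 + r\right)}{5}$)
$A{\left(K,Y \right)} = -8 + Y - 219 K$ ($A{\left(K,Y \right)} = -8 - \left(- Y + 219 K\right) = -8 + Y - 219 K$)
$\frac{A{\left(d{\left(12,14 \right)},-92 \right)}}{-55933} = \frac{-8 - 92 - 219 \left(\frac{49}{5} + 2 \cdot 14 + \frac{4}{5} \cdot 12 + \frac{1}{5} \cdot 14 \cdot 12\right)}{-55933} = \left(-8 - 92 - 219 \left(\frac{49}{5} + 28 + \frac{48}{5} + \frac{168}{5}\right)\right) \left(- \frac{1}{55933}\right) = \left(-8 - 92 - 17739\right) \left(- \frac{1}{55933}\right) = \left(-17839\right) \left(- \frac{1}{55933}\right) = \frac{17839}{55933}$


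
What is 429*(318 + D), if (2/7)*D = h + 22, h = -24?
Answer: 133419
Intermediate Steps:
D = -7 (D = 7*(-24 + 22)/2 = (7/2)*(-2) = -7)
429*(318 + D) = 429*(318 - 7) = 429*311 = 133419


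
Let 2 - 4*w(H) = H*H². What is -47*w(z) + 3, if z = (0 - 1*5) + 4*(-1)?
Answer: -34345/4 ≈ -8586.3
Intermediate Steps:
z = -9 (z = (0 - 5) - 4 = -5 - 4 = -9)
w(H) = ½ - H³/4 (w(H) = ½ - H*H²/4 = ½ - H³/4)
-47*w(z) + 3 = -47*(½ - ¼*(-9)³) + 3 = -47*(½ - ¼*(-729)) + 3 = -47*(½ + 729/4) + 3 = -47*731/4 + 3 = -34357/4 + 3 = -34345/4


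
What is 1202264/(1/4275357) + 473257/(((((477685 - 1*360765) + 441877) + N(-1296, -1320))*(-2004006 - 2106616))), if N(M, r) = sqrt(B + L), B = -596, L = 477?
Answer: 6597629175931796013763033044139/1283558520960398016 + 473257*I*sqrt(119)/1283558520960398016 ≈ 5.1401e+12 + 4.0221e-12*I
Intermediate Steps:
N(M, r) = I*sqrt(119) (N(M, r) = sqrt(-596 + 477) = sqrt(-119) = I*sqrt(119))
1202264/(1/4275357) + 473257/(((((477685 - 1*360765) + 441877) + N(-1296, -1320))*(-2004006 - 2106616))) = 1202264/(1/4275357) + 473257/(((((477685 - 1*360765) + 441877) + I*sqrt(119))*(-2004006 - 2106616))) = 1202264/(1/4275357) + 473257/(((((477685 - 360765) + 441877) + I*sqrt(119))*(-4110622))) = 1202264*4275357 + 473257/((((116920 + 441877) + I*sqrt(119))*(-4110622))) = 5140107808248 + 473257/(((558797 + I*sqrt(119))*(-4110622))) = 5140107808248 + 473257/(-2297003241734 - 4110622*I*sqrt(119))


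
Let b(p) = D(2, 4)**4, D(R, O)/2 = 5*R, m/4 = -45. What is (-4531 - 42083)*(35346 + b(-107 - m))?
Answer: -9105858444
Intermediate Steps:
m = -180 (m = 4*(-45) = -180)
D(R, O) = 10*R (D(R, O) = 2*(5*R) = 10*R)
b(p) = 160000 (b(p) = (10*2)**4 = 20**4 = 160000)
(-4531 - 42083)*(35346 + b(-107 - m)) = (-4531 - 42083)*(35346 + 160000) = -46614*195346 = -9105858444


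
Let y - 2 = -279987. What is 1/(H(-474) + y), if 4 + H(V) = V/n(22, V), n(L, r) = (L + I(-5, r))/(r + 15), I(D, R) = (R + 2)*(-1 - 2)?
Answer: -719/201203308 ≈ -3.5735e-6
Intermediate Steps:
y = -279985 (y = 2 - 279987 = -279985)
I(D, R) = -6 - 3*R (I(D, R) = (2 + R)*(-3) = -6 - 3*R)
n(L, r) = (-6 + L - 3*r)/(15 + r) (n(L, r) = (L + (-6 - 3*r))/(r + 15) = (-6 + L - 3*r)/(15 + r))
H(V) = -4 + V*(15 + V)/(16 - 3*V) (H(V) = -4 + V/(((-6 + 22 - 3*V)/(15 + V))) = -4 + V/(((16 - 3*V)/(15 + V))) = -4 + V*((15 + V)/(16 - 3*V)) = -4 + V*(15 + V)/(16 - 3*V))
1/(H(-474) + y) = 1/((64 - 1*(-474)² - 27*(-474))/(-16 + 3*(-474)) - 279985) = 1/((64 - 1*224676 + 12798)/(-16 - 1422) - 279985) = 1/((64 - 224676 + 12798)/(-1438) - 279985) = 1/(-1/1438*(-211814) - 279985) = 1/(105907/719 - 279985) = 1/(-201203308/719) = -719/201203308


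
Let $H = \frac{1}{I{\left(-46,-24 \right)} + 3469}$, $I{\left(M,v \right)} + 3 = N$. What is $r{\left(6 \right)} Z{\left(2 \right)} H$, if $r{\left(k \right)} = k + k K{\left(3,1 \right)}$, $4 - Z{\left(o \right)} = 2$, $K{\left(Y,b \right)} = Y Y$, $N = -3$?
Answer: $\frac{120}{3463} \approx 0.034652$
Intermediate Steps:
$K{\left(Y,b \right)} = Y^{2}$
$Z{\left(o \right)} = 2$ ($Z{\left(o \right)} = 4 - 2 = 2$)
$I{\left(M,v \right)} = -6$ ($I{\left(M,v \right)} = -3 - 3 = -6$)
$r{\left(k \right)} = 10 k$ ($r{\left(k \right)} = k + k 3^{2} = k + k 9 = k + 9 k = 10 k$)
$H = \frac{1}{3463}$ ($H = \frac{1}{-6 + 3469} = \frac{1}{3463} \approx 0.00028877$)
$r{\left(6 \right)} Z{\left(2 \right)} H = 10 \cdot 6 \cdot 2 \cdot \frac{1}{3463} = 60 \cdot 2 \cdot \frac{1}{3463} = 120 \cdot \frac{1}{3463} = \frac{120}{3463}$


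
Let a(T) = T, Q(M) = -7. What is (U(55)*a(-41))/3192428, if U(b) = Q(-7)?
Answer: 287/3192428 ≈ 8.9900e-5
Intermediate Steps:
U(b) = -7
(U(55)*a(-41))/3192428 = -7*(-41)/3192428 = 287*(1/3192428) = 287/3192428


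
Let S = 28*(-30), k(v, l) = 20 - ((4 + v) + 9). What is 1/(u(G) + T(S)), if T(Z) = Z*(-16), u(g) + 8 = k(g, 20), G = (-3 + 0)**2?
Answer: 1/13430 ≈ 7.4460e-5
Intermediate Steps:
k(v, l) = 7 - v (k(v, l) = 20 - (13 + v) = 20 + (-13 - v) = 7 - v)
G = 9 (G = (-3)**2 = 9)
u(g) = -1 - g (u(g) = -8 + (7 - g) = -1 - g)
S = -840
T(Z) = -16*Z
1/(u(G) + T(S)) = 1/((-1 - 1*9) - 16*(-840)) = 1/((-1 - 9) + 13440) = 1/(-10 + 13440) = 1/13430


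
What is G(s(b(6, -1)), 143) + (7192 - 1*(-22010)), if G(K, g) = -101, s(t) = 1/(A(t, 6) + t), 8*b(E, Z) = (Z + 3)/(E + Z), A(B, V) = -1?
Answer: 29101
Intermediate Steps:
b(E, Z) = (3 + Z)/(8*(E + Z)) (b(E, Z) = ((Z + 3)/(E + Z))/8 = ((3 + Z)/(E + Z))/8 = (3 + Z)/(8*(E + Z)))
s(t) = 1/(-1 + t)
G(s(b(6, -1)), 143) + (7192 - 1*(-22010)) = -101 + (7192 - 1*(-22010)) = -101 + (7192 + 22010) = -101 + 29202 = 29101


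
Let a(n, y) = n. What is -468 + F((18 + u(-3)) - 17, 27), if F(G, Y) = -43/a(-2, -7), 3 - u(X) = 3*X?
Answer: -893/2 ≈ -446.50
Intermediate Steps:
u(X) = 3 - 3*X
F(G, Y) = 43/2 (F(G, Y) = -43/(-2) = -43*(-½) = 43/2)
-468 + F((18 + u(-3)) - 17, 27) = -468 + 43/2 = -893/2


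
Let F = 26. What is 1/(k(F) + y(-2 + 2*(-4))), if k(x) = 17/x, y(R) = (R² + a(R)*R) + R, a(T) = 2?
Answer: 26/1837 ≈ 0.014154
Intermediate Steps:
y(R) = R² + 3*R (y(R) = (R² + 2*R) + R = R² + 3*R)
1/(k(F) + y(-2 + 2*(-4))) = 1/(17/26 + (-2 + 2*(-4))*(3 + (-2 + 2*(-4)))) = 1/(17*(1/26) + (-2 - 8)*(3 + (-2 - 8))) = 1/(17/26 - 10*(3 - 10)) = 1/(17/26 - 10*(-7)) = 1/(17/26 + 70) = 1/(1837/26) = 26/1837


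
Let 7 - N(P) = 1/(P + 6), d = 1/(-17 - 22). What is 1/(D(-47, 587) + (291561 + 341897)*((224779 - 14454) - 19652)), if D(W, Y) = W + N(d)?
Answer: 233/28142517566163 ≈ 8.2793e-12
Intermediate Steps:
d = -1/39 (d = 1/(-39) = -1/39 ≈ -0.025641)
N(P) = 7 - 1/(6 + P) (N(P) = 7 - 1/(P + 6) = 7 - 1/(6 + P))
D(W, Y) = 1592/233 + W (D(W, Y) = W + (41 + 7*(-1/39))/(6 - 1/39) = W + (41 - 7/39)/(233/39) = W + (39/233)*(1592/39) = W + 1592/233 = 1592/233 + W)
1/(D(-47, 587) + (291561 + 341897)*((224779 - 14454) - 19652)) = 1/((1592/233 - 47) + (291561 + 341897)*((224779 - 14454) - 19652)) = 1/(-9359/233 + 633458*(210325 - 19652)) = 1/(-9359/233 + 633458*190673) = 1/(-9359/233 + 120783337234) = 1/(28142517566163/233) = 233/28142517566163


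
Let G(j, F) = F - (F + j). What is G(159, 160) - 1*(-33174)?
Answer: 33015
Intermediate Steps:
G(j, F) = -j (G(j, F) = F + (-F - j) = -j)
G(159, 160) - 1*(-33174) = -1*159 - 1*(-33174) = -159 + 33174 = 33015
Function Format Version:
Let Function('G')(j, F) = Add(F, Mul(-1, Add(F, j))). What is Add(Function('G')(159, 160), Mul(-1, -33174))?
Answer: 33015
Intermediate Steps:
Function('G')(j, F) = Mul(-1, j) (Function('G')(j, F) = Add(F, Add(Mul(-1, F), Mul(-1, j))) = Mul(-1, j))
Add(Function('G')(159, 160), Mul(-1, -33174)) = Add(Mul(-1, 159), Mul(-1, -33174)) = Add(-159, 33174) = 33015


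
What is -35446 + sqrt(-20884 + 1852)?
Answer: -35446 + 2*I*sqrt(4758) ≈ -35446.0 + 137.96*I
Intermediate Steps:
-35446 + sqrt(-20884 + 1852) = -35446 + sqrt(-19032) = -35446 + 2*I*sqrt(4758)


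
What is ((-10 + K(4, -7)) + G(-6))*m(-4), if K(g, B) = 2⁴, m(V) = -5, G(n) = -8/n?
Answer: -110/3 ≈ -36.667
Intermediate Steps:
K(g, B) = 16
((-10 + K(4, -7)) + G(-6))*m(-4) = ((-10 + 16) - 8/(-6))*(-5) = (6 - 8*(-⅙))*(-5) = (6 + 4/3)*(-5) = (22/3)*(-5) = -110/3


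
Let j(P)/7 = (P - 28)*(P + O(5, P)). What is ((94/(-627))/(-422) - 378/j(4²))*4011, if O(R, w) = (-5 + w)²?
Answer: 1609147687/12083126 ≈ 133.17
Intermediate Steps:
j(P) = 7*(-28 + P)*(P + (-5 + P)²) (j(P) = 7*((P - 28)*(P + (-5 + P)²)) = 7*((-28 + P)*(P + (-5 + P)²)) = 7*(-28 + P)*(P + (-5 + P)²))
((94/(-627))/(-422) - 378/j(4²))*4011 = ((94/(-627))/(-422) - 378/(-4900 - 259*(4²)² + 7*(4²)³ + 1939*4²))*4011 = ((94*(-1/627))*(-1/422) - 378/(-4900 - 259*16² + 7*16³ + 1939*16))*4011 = (-94/627*(-1/422) - 378/(-4900 - 259*256 + 7*4096 + 31024))*4011 = (47/132297 - 378/(-4900 - 66304 + 28672 + 31024))*4011 = (47/132297 - 378/(-11508))*4011 = (47/132297 - 378*(-1/11508))*4011 = (47/132297 + 9/274)*4011 = (1203551/36249378)*4011 = 1609147687/12083126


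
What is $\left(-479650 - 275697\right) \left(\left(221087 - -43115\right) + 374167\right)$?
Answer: $-482190109043$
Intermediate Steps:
$\left(-479650 - 275697\right) \left(\left(221087 - -43115\right) + 374167\right) = - 755347 \left(\left(221087 + 43115\right) + 374167\right) = - 755347 \left(264202 + 374167\right) = \left(-755347\right) 638369 = -482190109043$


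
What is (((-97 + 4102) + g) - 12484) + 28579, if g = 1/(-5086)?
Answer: 102228599/5086 ≈ 20100.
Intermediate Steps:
g = -1/5086 ≈ -0.00019662
(((-97 + 4102) + g) - 12484) + 28579 = (((-97 + 4102) - 1/5086) - 12484) + 28579 = ((4005 - 1/5086) - 12484) + 28579 = (20369429/5086 - 12484) + 28579 = -43124195/5086 + 28579 = 102228599/5086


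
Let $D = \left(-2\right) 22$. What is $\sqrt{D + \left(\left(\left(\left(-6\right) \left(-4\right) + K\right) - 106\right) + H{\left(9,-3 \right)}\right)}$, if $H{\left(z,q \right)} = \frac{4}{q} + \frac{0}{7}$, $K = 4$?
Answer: $\frac{i \sqrt{1110}}{3} \approx 11.106 i$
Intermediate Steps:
$H{\left(z,q \right)} = \frac{4}{q}$ ($H{\left(z,q \right)} = \frac{4}{q} + 0 \cdot \frac{1}{7} = \frac{4}{q} + 0 = \frac{4}{q}$)
$D = -44$
$\sqrt{D + \left(\left(\left(\left(-6\right) \left(-4\right) + K\right) - 106\right) + H{\left(9,-3 \right)}\right)} = \sqrt{-44 + \left(\left(\left(\left(-6\right) \left(-4\right) + 4\right) - 106\right) + \frac{4}{-3}\right)} = \sqrt{-44 + \left(\left(\left(24 + 4\right) - 106\right) + 4 \left(- \frac{1}{3}\right)\right)} = \sqrt{-44 + \left(\left(28 - 106\right) - \frac{4}{3}\right)} = \sqrt{-44 - \frac{238}{3}} = \sqrt{- \frac{370}{3}} = \frac{i \sqrt{1110}}{3}$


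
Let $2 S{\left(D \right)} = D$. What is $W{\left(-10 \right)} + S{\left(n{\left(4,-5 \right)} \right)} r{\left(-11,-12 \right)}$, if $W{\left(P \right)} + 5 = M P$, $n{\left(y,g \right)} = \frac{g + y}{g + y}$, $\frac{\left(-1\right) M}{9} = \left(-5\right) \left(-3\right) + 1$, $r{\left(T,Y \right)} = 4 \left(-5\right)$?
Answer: $1425$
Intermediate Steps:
$r{\left(T,Y \right)} = -20$
$M = -144$ ($M = - 9 \left(\left(-5\right) \left(-3\right) + 1\right) = - 9 \left(15 + 1\right) = \left(-9\right) 16 = -144$)
$n{\left(y,g \right)} = 1$
$S{\left(D \right)} = \frac{D}{2}$
$W{\left(P \right)} = -5 - 144 P$
$W{\left(-10 \right)} + S{\left(n{\left(4,-5 \right)} \right)} r{\left(-11,-12 \right)} = \left(-5 - -1440\right) + \frac{1}{2} \cdot 1 \left(-20\right) = \left(-5 + 1440\right) + \frac{1}{2} \left(-20\right) = 1435 - 10 = 1425$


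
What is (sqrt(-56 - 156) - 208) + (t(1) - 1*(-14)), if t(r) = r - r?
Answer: -194 + 2*I*sqrt(53) ≈ -194.0 + 14.56*I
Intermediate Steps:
t(r) = 0
(sqrt(-56 - 156) - 208) + (t(1) - 1*(-14)) = (sqrt(-56 - 156) - 208) + (0 - 1*(-14)) = (sqrt(-212) - 208) + (0 + 14) = (2*I*sqrt(53) - 208) + 14 = (-208 + 2*I*sqrt(53)) + 14 = -194 + 2*I*sqrt(53)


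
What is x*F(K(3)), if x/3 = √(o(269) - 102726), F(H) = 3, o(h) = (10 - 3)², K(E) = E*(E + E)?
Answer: 9*I*√102677 ≈ 2883.9*I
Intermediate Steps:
K(E) = 2*E² (K(E) = E*(2*E) = 2*E²)
o(h) = 49 (o(h) = 7² = 49)
x = 3*I*√102677 (x = 3*√(49 - 102726) = 3*√(-102677) = 3*(I*√102677) = 3*I*√102677 ≈ 961.3*I)
x*F(K(3)) = (3*I*√102677)*3 = 9*I*√102677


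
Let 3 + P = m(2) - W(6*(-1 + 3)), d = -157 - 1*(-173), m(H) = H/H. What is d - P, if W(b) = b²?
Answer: 162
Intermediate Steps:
m(H) = 1
d = 16 (d = -157 + 173 = 16)
P = -146 (P = -3 + (1 - (6*(-1 + 3))²) = -3 + (1 - (6*2)²) = -3 + (1 - 1*12²) = -3 + (1 - 1*144) = -3 + (1 - 144) = -3 - 143 = -146)
d - P = 16 - 1*(-146) = 16 + 146 = 162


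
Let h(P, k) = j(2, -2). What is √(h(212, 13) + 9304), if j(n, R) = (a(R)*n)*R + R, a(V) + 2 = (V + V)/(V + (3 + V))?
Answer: √9294 ≈ 96.405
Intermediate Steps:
a(V) = -2 + 2*V/(3 + 2*V) (a(V) = -2 + (V + V)/(V + (3 + V)) = -2 + (2*V)/(3 + 2*V) = -2 + 2*V/(3 + 2*V))
j(n, R) = R + 2*R*n*(-3 - R)/(3 + 2*R) (j(n, R) = ((2*(-3 - R)/(3 + 2*R))*n)*R + R = (2*n*(-3 - R)/(3 + 2*R))*R + R = 2*R*n*(-3 - R)/(3 + 2*R) + R = R + 2*R*n*(-3 - R)/(3 + 2*R))
h(P, k) = -10 (h(P, k) = -2*(3 + 2*(-2) - 2*2*(3 - 2))/(3 + 2*(-2)) = -2*(3 - 4 - 2*2*1)/(3 - 4) = -2*(3 - 4 - 4)/(-1) = -2*(-1)*(-5) = -10)
√(h(212, 13) + 9304) = √(-10 + 9304) = √9294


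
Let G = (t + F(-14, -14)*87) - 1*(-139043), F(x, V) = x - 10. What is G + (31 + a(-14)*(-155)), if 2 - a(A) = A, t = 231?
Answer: 134737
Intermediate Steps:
F(x, V) = -10 + x
a(A) = 2 - A
G = 137186 (G = (231 + (-10 - 14)*87) - 1*(-139043) = (231 - 24*87) + 139043 = (231 - 2088) + 139043 = -1857 + 139043 = 137186)
G + (31 + a(-14)*(-155)) = 137186 + (31 + (2 - 1*(-14))*(-155)) = 137186 + (31 + (2 + 14)*(-155)) = 137186 + (31 + 16*(-155)) = 137186 + (31 - 2480) = 137186 - 2449 = 134737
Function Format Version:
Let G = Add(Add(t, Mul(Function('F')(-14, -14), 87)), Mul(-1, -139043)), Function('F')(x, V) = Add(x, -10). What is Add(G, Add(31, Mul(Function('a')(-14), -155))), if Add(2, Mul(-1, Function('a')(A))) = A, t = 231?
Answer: 134737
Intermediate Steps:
Function('F')(x, V) = Add(-10, x)
Function('a')(A) = Add(2, Mul(-1, A))
G = 137186 (G = Add(Add(231, Mul(Add(-10, -14), 87)), Mul(-1, -139043)) = Add(Add(231, Mul(-24, 87)), 139043) = Add(Add(231, -2088), 139043) = Add(-1857, 139043) = 137186)
Add(G, Add(31, Mul(Function('a')(-14), -155))) = Add(137186, Add(31, Mul(Add(2, Mul(-1, -14)), -155))) = Add(137186, Add(31, Mul(Add(2, 14), -155))) = Add(137186, Add(31, Mul(16, -155))) = Add(137186, Add(31, -2480)) = Add(137186, -2449) = 134737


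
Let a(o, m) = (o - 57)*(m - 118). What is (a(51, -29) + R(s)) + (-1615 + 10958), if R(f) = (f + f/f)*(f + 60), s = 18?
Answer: 11707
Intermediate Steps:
a(o, m) = (-118 + m)*(-57 + o) (a(o, m) = (-57 + o)*(-118 + m) = (-118 + m)*(-57 + o))
R(f) = (1 + f)*(60 + f) (R(f) = (f + 1)*(60 + f) = (1 + f)*(60 + f))
(a(51, -29) + R(s)) + (-1615 + 10958) = ((6726 - 118*51 - 57*(-29) - 29*51) + (60 + 18² + 61*18)) + (-1615 + 10958) = ((6726 - 6018 + 1653 - 1479) + (60 + 324 + 1098)) + 9343 = (882 + 1482) + 9343 = 2364 + 9343 = 11707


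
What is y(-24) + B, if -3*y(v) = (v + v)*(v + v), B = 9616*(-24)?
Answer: -231552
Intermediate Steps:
B = -230784
y(v) = -4*v²/3 (y(v) = -(v + v)*(v + v)/3 = -2*v*2*v/3 = -4*v²/3)
y(-24) + B = -4/3*(-24)² - 230784 = -4/3*576 - 230784 = -768 - 230784 = -231552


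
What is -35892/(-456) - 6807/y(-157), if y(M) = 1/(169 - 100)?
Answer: -17844963/38 ≈ -4.6960e+5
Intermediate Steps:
y(M) = 1/69
-35892/(-456) - 6807/y(-157) = -35892/(-456) - 6807/1/69 = -35892*(-1/456) - 6807*69 = 2991/38 - 469683 = -17844963/38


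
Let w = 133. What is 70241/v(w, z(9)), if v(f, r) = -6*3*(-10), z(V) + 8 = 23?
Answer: 70241/180 ≈ 390.23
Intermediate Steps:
z(V) = 15 (z(V) = -8 + 23 = 15)
v(f, r) = 180 (v(f, r) = -18*(-10) = 180)
70241/v(w, z(9)) = 70241/180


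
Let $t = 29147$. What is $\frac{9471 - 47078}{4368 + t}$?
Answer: $- \frac{37607}{33515} \approx -1.1221$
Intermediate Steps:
$\frac{9471 - 47078}{4368 + t} = \frac{9471 - 47078}{4368 + 29147} = - \frac{37607}{33515}$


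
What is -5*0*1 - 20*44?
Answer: -880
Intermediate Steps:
-5*0*1 - 20*44 = 0*1 - 880 = 0 - 880 = -880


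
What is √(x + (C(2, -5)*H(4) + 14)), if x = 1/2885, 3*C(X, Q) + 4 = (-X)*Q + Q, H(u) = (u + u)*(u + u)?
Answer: √2646811515/8655 ≈ 5.9442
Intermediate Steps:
H(u) = 4*u² (H(u) = (2*u)*(2*u) = 4*u²)
C(X, Q) = -4/3 + Q/3 - Q*X/3 (C(X, Q) = -4/3 + ((-X)*Q + Q)/3 = -4/3 + (-Q*X + Q)/3 = -4/3 + (Q - Q*X)/3 = -4/3 + (Q/3 - Q*X/3) = -4/3 + Q/3 - Q*X/3)
x = 1/2885 ≈ 0.00034662
√(x + (C(2, -5)*H(4) + 14)) = √(1/2885 + ((-4/3 + (⅓)*(-5) - ⅓*(-5)*2)*(4*4²) + 14)) = √(1/2885 + ((-4/3 - 5/3 + 10/3)*(4*16) + 14)) = √(1/2885 + ((⅓)*64 + 14)) = √(1/2885 + (64/3 + 14)) = √(1/2885 + 106/3) = √(305813/8655) = √2646811515/8655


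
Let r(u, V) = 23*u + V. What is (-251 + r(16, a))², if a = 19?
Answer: 18496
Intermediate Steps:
r(u, V) = V + 23*u
(-251 + r(16, a))² = (-251 + (19 + 23*16))² = (-251 + (19 + 368))² = (-251 + 387)² = 136² = 18496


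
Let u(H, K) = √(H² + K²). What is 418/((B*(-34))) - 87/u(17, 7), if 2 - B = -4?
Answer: -209/102 - 87*√2/26 ≈ -6.7812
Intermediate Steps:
B = 6 (B = 2 - 1*(-4) = 2 + 4 = 6)
418/((B*(-34))) - 87/u(17, 7) = 418/((6*(-34))) - 87/√(17² + 7²) = 418/(-204) - 87/√(289 + 49) = 418*(-1/204) - 87*√2/26 = -209/102 - 87*√2/26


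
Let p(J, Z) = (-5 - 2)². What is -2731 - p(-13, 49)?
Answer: -2780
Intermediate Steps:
p(J, Z) = 49 (p(J, Z) = (-7)² = 49)
-2731 - p(-13, 49) = -2731 - 1*49 = -2731 - 49 = -2780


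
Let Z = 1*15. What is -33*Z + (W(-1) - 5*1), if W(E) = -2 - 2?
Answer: -504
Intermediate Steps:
W(E) = -4
Z = 15
-33*Z + (W(-1) - 5*1) = -33*15 + (-4 - 5*1) = -495 + (-4 - 5) = -495 - 9 = -504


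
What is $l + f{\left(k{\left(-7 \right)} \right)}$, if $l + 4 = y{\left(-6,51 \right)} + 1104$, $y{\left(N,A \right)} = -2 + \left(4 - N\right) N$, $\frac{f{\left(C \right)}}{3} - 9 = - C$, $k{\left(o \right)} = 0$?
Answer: $1065$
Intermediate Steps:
$f{\left(C \right)} = 27 - 3 C$ ($f{\left(C \right)} = 27 + 3 \left(- C\right) = 27 - 3 C$)
$y{\left(N,A \right)} = -2 + N \left(4 - N\right)$
$l = 1038$ ($l = -4 + \left(\left(-2 - \left(-6\right)^{2} + 4 \left(-6\right)\right) + 1104\right) = -4 + \left(\left(-2 - 36 - 24\right) + 1104\right) = -4 + \left(-62 + 1104\right) = -4 + 1042 = 1038$)
$l + f{\left(k{\left(-7 \right)} \right)} = 1038 + \left(27 - 0\right) = 1038 + \left(27 + 0\right) = 1038 + 27 = 1065$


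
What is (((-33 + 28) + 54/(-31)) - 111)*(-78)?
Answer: 284700/31 ≈ 9183.9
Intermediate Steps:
(((-33 + 28) + 54/(-31)) - 111)*(-78) = ((-5 + 54*(-1/31)) - 111)*(-78) = ((-5 - 54/31) - 111)*(-78) = (-209/31 - 111)*(-78) = -3650/31*(-78) = 284700/31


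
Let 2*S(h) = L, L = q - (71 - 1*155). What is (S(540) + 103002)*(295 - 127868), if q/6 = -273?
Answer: -13041149925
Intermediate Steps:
q = -1638 (q = 6*(-273) = -1638)
L = -1554 (L = -1638 - (71 - 1*155) = -1638 - (71 - 155) = -1638 - 1*(-84) = -1638 + 84 = -1554)
S(h) = -777 (S(h) = (1/2)*(-1554) = -777)
(S(540) + 103002)*(295 - 127868) = (-777 + 103002)*(295 - 127868) = 102225*(-127573) = -13041149925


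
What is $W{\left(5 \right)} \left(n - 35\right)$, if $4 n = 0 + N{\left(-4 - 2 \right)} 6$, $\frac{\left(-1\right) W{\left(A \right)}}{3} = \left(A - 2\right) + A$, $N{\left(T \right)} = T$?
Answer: $1056$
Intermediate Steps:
$W{\left(A \right)} = 6 - 6 A$ ($W{\left(A \right)} = - 3 \left(\left(A - 2\right) + A\right) = - 3 \left(\left(-2 + A\right) + A\right) = - 3 \left(-2 + 2 A\right) = 6 - 6 A$)
$n = -9$ ($n = \frac{0 + \left(-4 - 2\right) 6}{4} = \frac{0 - 36}{4} = \frac{1}{4} \left(-36\right) = -9$)
$W{\left(5 \right)} \left(n - 35\right) = \left(6 - 30\right) \left(-9 - 35\right) = \left(6 - 30\right) \left(-44\right) = \left(-24\right) \left(-44\right) = 1056$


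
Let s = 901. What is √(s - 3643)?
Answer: I*√2742 ≈ 52.364*I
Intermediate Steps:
√(s - 3643) = √(901 - 3643) = √(-2742) = I*√2742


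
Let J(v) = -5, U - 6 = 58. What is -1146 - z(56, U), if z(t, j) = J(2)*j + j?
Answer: -890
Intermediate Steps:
U = 64 (U = 6 + 58 = 64)
z(t, j) = -4*j (z(t, j) = -5*j + j = -4*j)
-1146 - z(56, U) = -1146 - (-4)*64 = -1146 - 1*(-256) = -1146 + 256 = -890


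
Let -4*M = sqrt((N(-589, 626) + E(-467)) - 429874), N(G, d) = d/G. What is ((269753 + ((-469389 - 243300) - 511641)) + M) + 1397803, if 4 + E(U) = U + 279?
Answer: 443226 - 15*I*sqrt(165776995)/1178 ≈ 4.4323e+5 - 163.95*I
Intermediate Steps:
E(U) = 275 + U (E(U) = -4 + (U + 279) = -4 + (279 + U) = 275 + U)
M = -15*I*sqrt(165776995)/1178 (M = -sqrt((626/(-589) + (275 - 467)) - 429874)/4 = -sqrt((626*(-1/589) - 192) - 429874)/4 = -sqrt((-626/589 - 192) - 429874)/4 = -sqrt(-113714/589 - 429874)/4 = -15*I*sqrt(165776995)/1178 ≈ -163.95*I)
((269753 + ((-469389 - 243300) - 511641)) + M) + 1397803 = ((269753 + ((-469389 - 243300) - 511641)) - 15*I*sqrt(165776995)/1178) + 1397803 = ((269753 + (-712689 - 511641)) - 15*I*sqrt(165776995)/1178) + 1397803 = ((269753 - 1224330) - 15*I*sqrt(165776995)/1178) + 1397803 = (-954577 - 15*I*sqrt(165776995)/1178) + 1397803 = 443226 - 15*I*sqrt(165776995)/1178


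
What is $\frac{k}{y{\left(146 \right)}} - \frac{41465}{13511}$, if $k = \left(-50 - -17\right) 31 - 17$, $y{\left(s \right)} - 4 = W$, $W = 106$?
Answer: $- \frac{1861259}{148621} \approx -12.524$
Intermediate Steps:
$y{\left(s \right)} = 110$ ($y{\left(s \right)} = 4 + 106 = 110$)
$k = -1040$ ($k = \left(-50 + 17\right) 31 - 17 = \left(-33\right) 31 - 17 = -1023 - 17 = -1040$)
$\frac{k}{y{\left(146 \right)}} - \frac{41465}{13511} = - \frac{1040}{110} - \frac{41465}{13511} = \left(-1040\right) \frac{1}{110} - \frac{41465}{13511} = - \frac{104}{11} - \frac{41465}{13511} = - \frac{1861259}{148621}$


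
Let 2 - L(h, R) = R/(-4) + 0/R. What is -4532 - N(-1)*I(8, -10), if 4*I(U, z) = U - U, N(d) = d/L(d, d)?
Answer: -4532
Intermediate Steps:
L(h, R) = 2 + R/4 (L(h, R) = 2 - (R/(-4) + 0/R) = 2 - (R*(-1/4) + 0) = 2 - (-R/4 + 0) = 2 - (-1)*R/4 = 2 + R/4)
N(d) = d/(2 + d/4)
I(U, z) = 0 (I(U, z) = (U - U)/4 = (1/4)*0 = 0)
-4532 - N(-1)*I(8, -10) = -4532 - 4*(-1)/(8 - 1)*0 = -4532 - 4*(-1)/7*0 = -4532 - 4*(-1)*(1/7)*0 = -4532 - (-4)*0/7 = -4532 - 1*0 = -4532 + 0 = -4532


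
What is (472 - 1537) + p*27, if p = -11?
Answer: -1362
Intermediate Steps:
(472 - 1537) + p*27 = (472 - 1537) - 11*27 = -1065 - 297 = -1362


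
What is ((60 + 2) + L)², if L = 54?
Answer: 13456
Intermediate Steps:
((60 + 2) + L)² = ((60 + 2) + 54)² = (62 + 54)² = 116² = 13456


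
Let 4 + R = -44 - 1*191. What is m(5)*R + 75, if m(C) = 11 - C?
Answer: -1359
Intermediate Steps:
R = -239 (R = -4 + (-44 - 1*191) = -4 + (-44 - 191) = -4 - 235 = -239)
m(5)*R + 75 = (11 - 1*5)*(-239) + 75 = (11 - 5)*(-239) + 75 = 6*(-239) + 75 = -1434 + 75 = -1359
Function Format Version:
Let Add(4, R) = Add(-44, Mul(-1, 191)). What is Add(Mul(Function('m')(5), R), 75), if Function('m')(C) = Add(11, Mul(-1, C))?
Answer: -1359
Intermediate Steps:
R = -239 (R = Add(-4, Add(-44, Mul(-1, 191))) = Add(-4, Add(-44, -191)) = Add(-4, -235) = -239)
Add(Mul(Function('m')(5), R), 75) = Add(Mul(Add(11, Mul(-1, 5)), -239), 75) = Add(Mul(Add(11, -5), -239), 75) = Add(Mul(6, -239), 75) = Add(-1434, 75) = -1359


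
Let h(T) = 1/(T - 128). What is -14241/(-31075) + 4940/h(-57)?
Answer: -28399428259/31075 ≈ -9.1390e+5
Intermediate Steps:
h(T) = 1/(-128 + T)
-14241/(-31075) + 4940/h(-57) = -14241/(-31075) + 4940/(1/(-128 - 57)) = -14241*(-1/31075) + 4940/(1/(-185)) = 14241/31075 + 4940/(-1/185) = 14241/31075 + 4940*(-185) = 14241/31075 - 913900 = -28399428259/31075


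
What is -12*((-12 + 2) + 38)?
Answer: -336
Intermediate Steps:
-12*((-12 + 2) + 38) = -12*(-10 + 38) = -12*28 = -336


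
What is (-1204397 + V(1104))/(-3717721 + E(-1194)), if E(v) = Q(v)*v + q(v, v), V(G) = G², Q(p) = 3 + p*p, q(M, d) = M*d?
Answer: -14419/1704505051 ≈ -8.4593e-6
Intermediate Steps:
Q(p) = 3 + p²
E(v) = v² + v*(3 + v²) (E(v) = (3 + v²)*v + v*v = v*(3 + v²) + v² = v² + v*(3 + v²))
(-1204397 + V(1104))/(-3717721 + E(-1194)) = (-1204397 + 1104²)/(-3717721 - 1194*(3 - 1194 + (-1194)²)) = (-1204397 + 1218816)/(-3717721 - 1194*(3 - 1194 + 1425636)) = 14419/(-3717721 - 1194*1424445) = 14419/(-3717721 - 1700787330) = 14419/(-1704505051) = 14419*(-1/1704505051) = -14419/1704505051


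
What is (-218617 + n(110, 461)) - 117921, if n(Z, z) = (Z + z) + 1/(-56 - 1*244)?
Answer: -100790101/300 ≈ -3.3597e+5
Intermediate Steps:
n(Z, z) = -1/300 + Z + z (n(Z, z) = (Z + z) + 1/(-56 - 244) = (Z + z) + 1/(-300) = (Z + z) - 1/300 = -1/300 + Z + z)
(-218617 + n(110, 461)) - 117921 = (-218617 + (-1/300 + 110 + 461)) - 117921 = (-218617 + 171299/300) - 117921 = -65413801/300 - 117921 = -100790101/300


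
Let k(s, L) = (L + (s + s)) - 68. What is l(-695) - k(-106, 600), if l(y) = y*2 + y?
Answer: -2405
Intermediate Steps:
l(y) = 3*y (l(y) = 2*y + y = 3*y)
k(s, L) = -68 + L + 2*s (k(s, L) = (L + 2*s) - 68 = -68 + L + 2*s)
l(-695) - k(-106, 600) = 3*(-695) - (-68 + 600 + 2*(-106)) = -2085 - (-68 + 600 - 212) = -2085 - 1*320 = -2085 - 320 = -2405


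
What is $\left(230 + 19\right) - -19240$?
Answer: $19489$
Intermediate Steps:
$\left(230 + 19\right) - -19240 = 249 + 19240 = 19489$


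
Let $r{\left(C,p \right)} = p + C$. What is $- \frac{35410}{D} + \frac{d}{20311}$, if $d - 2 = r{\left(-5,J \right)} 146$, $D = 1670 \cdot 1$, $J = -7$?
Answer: $- \frac{72213501}{3391937} \approx -21.29$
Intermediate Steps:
$r{\left(C,p \right)} = C + p$
$D = 1670$
$d = -1750$ ($d = 2 + \left(-5 - 7\right) 146 = 2 - 1752 = -1750$)
$- \frac{35410}{D} + \frac{d}{20311} = - \frac{35410}{1670} - \frac{1750}{20311} = \left(-35410\right) \frac{1}{1670} - \frac{1750}{20311} = - \frac{3541}{167} - \frac{1750}{20311} = - \frac{72213501}{3391937}$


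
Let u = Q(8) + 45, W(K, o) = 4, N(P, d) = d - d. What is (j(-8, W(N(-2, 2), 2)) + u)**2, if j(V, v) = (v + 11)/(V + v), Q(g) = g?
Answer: 38809/16 ≈ 2425.6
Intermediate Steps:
N(P, d) = 0
j(V, v) = (11 + v)/(V + v)
u = 53 (u = 8 + 45 = 53)
(j(-8, W(N(-2, 2), 2)) + u)**2 = ((11 + 4)/(-8 + 4) + 53)**2 = (15/(-4) + 53)**2 = (-1/4*15 + 53)**2 = (-15/4 + 53)**2 = (197/4)**2 = 38809/16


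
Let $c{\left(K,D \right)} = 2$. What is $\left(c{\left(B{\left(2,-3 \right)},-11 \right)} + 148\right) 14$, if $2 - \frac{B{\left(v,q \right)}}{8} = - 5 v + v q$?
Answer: $2100$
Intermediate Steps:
$B{\left(v,q \right)} = 16 + 40 v - 8 q v$ ($B{\left(v,q \right)} = 16 - 8 \left(- 5 v + v q\right) = 16 - 8 \left(- 5 v + q v\right) = 16 - \left(- 40 v + 8 q v\right) = 16 + 40 v - 8 q v$)
$\left(c{\left(B{\left(2,-3 \right)},-11 \right)} + 148\right) 14 = \left(2 + 148\right) 14 = 150 \cdot 14 = 2100$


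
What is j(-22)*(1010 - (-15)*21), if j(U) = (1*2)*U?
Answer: -58300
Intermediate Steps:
j(U) = 2*U
j(-22)*(1010 - (-15)*21) = (2*(-22))*(1010 - (-15)*21) = -44*(1010 - 1*(-315)) = -44*(1010 + 315) = -44*1325 = -58300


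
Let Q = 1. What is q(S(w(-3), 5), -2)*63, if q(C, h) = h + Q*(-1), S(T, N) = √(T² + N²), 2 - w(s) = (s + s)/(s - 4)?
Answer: -189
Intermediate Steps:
w(s) = 2 - 2*s/(-4 + s) (w(s) = 2 - (s + s)/(s - 4) = 2 - 2*s/(-4 + s))
S(T, N) = √(N² + T²)
q(C, h) = -1 + h (q(C, h) = h + 1*(-1) = h - 1 = -1 + h)
q(S(w(-3), 5), -2)*63 = (-1 - 2)*63 = -3*63 = -189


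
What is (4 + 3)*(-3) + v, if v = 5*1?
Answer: -16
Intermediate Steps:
v = 5
(4 + 3)*(-3) + v = (4 + 3)*(-3) + 5 = 7*(-3) + 5 = -21 + 5 = -16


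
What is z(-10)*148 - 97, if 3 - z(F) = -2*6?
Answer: 2123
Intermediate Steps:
z(F) = 15 (z(F) = 3 - (-2)*6 = 3 - 1*(-12) = 3 + 12 = 15)
z(-10)*148 - 97 = 15*148 - 97 = 2220 - 97 = 2123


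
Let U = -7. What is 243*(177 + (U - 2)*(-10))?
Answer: 64881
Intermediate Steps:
243*(177 + (U - 2)*(-10)) = 243*(177 + (-7 - 2)*(-10)) = 243*(177 - 9*(-10)) = 243*(177 + 90) = 243*267 = 64881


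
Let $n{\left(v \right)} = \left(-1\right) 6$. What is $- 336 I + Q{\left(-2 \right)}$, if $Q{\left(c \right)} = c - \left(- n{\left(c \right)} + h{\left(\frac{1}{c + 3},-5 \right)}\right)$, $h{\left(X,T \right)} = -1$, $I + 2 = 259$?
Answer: $-86359$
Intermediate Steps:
$I = 257$ ($I = -2 + 259 = 257$)
$n{\left(v \right)} = -6$
$Q{\left(c \right)} = -5 + c$ ($Q{\left(c \right)} = c - 5 = -5 + c$)
$- 336 I + Q{\left(-2 \right)} = \left(-336\right) 257 - 7 = -86352 - 7 = -86359$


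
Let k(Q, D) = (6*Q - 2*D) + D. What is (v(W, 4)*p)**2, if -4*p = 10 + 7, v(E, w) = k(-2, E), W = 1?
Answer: 48841/16 ≈ 3052.6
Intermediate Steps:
k(Q, D) = -D + 6*Q (k(Q, D) = (-2*D + 6*Q) + D = -D + 6*Q)
v(E, w) = -12 - E (v(E, w) = -E + 6*(-2) = -E - 12 = -12 - E)
p = -17/4 (p = -(10 + 7)/4 = -1/4*17 = -17/4 ≈ -4.2500)
(v(W, 4)*p)**2 = ((-12 - 1*1)*(-17/4))**2 = ((-12 - 1)*(-17/4))**2 = (-13*(-17/4))**2 = (221/4)**2 = 48841/16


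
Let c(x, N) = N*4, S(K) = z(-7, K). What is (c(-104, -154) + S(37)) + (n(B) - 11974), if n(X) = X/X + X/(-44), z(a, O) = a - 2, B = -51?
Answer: -554261/44 ≈ -12597.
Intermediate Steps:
z(a, O) = -2 + a
S(K) = -9 (S(K) = -2 - 7 = -9)
c(x, N) = 4*N
n(X) = 1 - X/44 (n(X) = 1 + X*(-1/44) = 1 - X/44)
(c(-104, -154) + S(37)) + (n(B) - 11974) = (4*(-154) - 9) + ((1 - 1/44*(-51)) - 11974) = (-616 - 9) + ((1 + 51/44) - 11974) = -625 + (95/44 - 11974) = -625 - 526761/44 = -554261/44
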